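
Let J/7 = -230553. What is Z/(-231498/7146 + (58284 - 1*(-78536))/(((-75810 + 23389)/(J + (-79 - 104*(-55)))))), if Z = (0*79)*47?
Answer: 0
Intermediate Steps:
J = -1613871 (J = 7*(-230553) = -1613871)
Z = 0 (Z = 0*47 = 0)
Z/(-231498/7146 + (58284 - 1*(-78536))/(((-75810 + 23389)/(J + (-79 - 104*(-55)))))) = 0/(-231498/7146 + (58284 - 1*(-78536))/(((-75810 + 23389)/(-1613871 + (-79 - 104*(-55)))))) = 0/(-231498*1/7146 + (58284 + 78536)/((-52421/(-1613871 + (-79 + 5720))))) = 0/(-12861/397 + 136820/((-52421/(-1613871 + 5641)))) = 0/(-12861/397 + 136820/((-52421/(-1608230)))) = 0/(-12861/397 + 136820/((-52421*(-1/1608230)))) = 0/(-12861/397 + 136820/(589/18070)) = 0/(-12861/397 + 136820*(18070/589)) = 0/(-12861/397 + 2472337400/589) = 0/(981510372671/233833) = 0*(233833/981510372671) = 0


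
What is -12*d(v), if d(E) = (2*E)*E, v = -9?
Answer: -1944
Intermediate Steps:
d(E) = 2*E²
-12*d(v) = -24*(-9)² = -24*81 = -12*162 = -1944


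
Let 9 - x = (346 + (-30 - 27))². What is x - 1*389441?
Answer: -472953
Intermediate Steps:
x = -83512 (x = 9 - (346 + (-30 - 27))² = 9 - (346 - 57)² = 9 - 1*289² = 9 - 1*83521 = 9 - 83521 = -83512)
x - 1*389441 = -83512 - 1*389441 = -83512 - 389441 = -472953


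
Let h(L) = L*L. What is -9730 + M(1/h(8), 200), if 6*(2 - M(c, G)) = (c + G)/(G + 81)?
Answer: -349900971/35968 ≈ -9728.1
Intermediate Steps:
h(L) = L²
M(c, G) = 2 - (G + c)/(6*(81 + G)) (M(c, G) = 2 - (c + G)/(6*(G + 81)) = 2 - (G + c)/(6*(81 + G)))
-9730 + M(1/h(8), 200) = -9730 + (972 - 1/(8²) + 11*200)/(6*(81 + 200)) = -9730 + (⅙)*(972 - 1/64 + 2200)/281 = -9730 + (⅙)*(1/281)*(972 - 1*1/64 + 2200) = -9730 + (⅙)*(1/281)*(972 - 1/64 + 2200) = -9730 + (⅙)*(1/281)*(203007/64) = -9730 + 67669/35968 = -349900971/35968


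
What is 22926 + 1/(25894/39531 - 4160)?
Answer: 3769563171585/164423066 ≈ 22926.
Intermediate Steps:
22926 + 1/(25894/39531 - 4160) = 22926 + 1/(-164423066/39531) = 22926 - 39531/164423066 = 3769563171585/164423066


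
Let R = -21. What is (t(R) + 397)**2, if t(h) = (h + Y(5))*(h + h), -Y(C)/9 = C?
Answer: 10042561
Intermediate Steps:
Y(C) = -9*C
t(h) = 2*h*(-45 + h) (t(h) = (h - 9*5)*(h + h) = (h - 45)*(2*h) = (-45 + h)*(2*h) = 2*h*(-45 + h))
(t(R) + 397)**2 = (2*(-21)*(-45 - 21) + 397)**2 = (2*(-21)*(-66) + 397)**2 = (2772 + 397)**2 = 3169**2 = 10042561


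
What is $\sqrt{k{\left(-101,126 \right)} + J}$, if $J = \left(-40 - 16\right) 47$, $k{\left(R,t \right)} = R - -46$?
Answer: $i \sqrt{2687} \approx 51.836 i$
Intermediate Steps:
$k{\left(R,t \right)} = 46 + R$ ($k{\left(R,t \right)} = R + 46 = 46 + R$)
$J = -2632$ ($J = \left(-56\right) 47 = -2632$)
$\sqrt{k{\left(-101,126 \right)} + J} = \sqrt{\left(46 - 101\right) - 2632} = \sqrt{-55 - 2632} = \sqrt{-2687} = i \sqrt{2687}$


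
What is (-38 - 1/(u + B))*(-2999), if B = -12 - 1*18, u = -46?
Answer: 8658113/76 ≈ 1.1392e+5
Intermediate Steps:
B = -30 (B = -12 - 18 = -30)
(-38 - 1/(u + B))*(-2999) = (-38 - 1/(-46 - 30))*(-2999) = (-38 - 1/(-76))*(-2999) = (-38 - 1*(-1/76))*(-2999) = (-38 + 1/76)*(-2999) = -2887/76*(-2999) = 8658113/76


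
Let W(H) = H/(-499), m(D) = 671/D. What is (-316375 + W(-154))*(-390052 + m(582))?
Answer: 11946074957741601/96806 ≈ 1.2340e+11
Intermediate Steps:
W(H) = -H/499 (W(H) = H*(-1/499) = -H/499)
(-316375 + W(-154))*(-390052 + m(582)) = (-316375 - 1/499*(-154))*(-390052 + 671/582) = (-316375 + 154/499)*(-390052 + 671*(1/582)) = -157870971*(-390052 + 671/582)/499 = -157870971/499*(-227009593/582) = 11946074957741601/96806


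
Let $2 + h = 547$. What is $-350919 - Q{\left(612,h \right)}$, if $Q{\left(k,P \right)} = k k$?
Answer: $-725463$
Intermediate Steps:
$h = 545$ ($h = -2 + 547 = 545$)
$Q{\left(k,P \right)} = k^{2}$
$-350919 - Q{\left(612,h \right)} = -350919 - 612^{2} = -350919 - 374544 = -725463$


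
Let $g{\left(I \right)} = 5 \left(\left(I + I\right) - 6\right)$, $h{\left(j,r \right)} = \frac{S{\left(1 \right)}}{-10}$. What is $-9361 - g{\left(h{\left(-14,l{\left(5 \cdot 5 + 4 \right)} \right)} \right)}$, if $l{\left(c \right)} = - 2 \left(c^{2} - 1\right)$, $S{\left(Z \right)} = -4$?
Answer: $-9335$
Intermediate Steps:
$l{\left(c \right)} = 2 - 2 c^{2}$ ($l{\left(c \right)} = - 2 \left(-1 + c^{2}\right) = 2 - 2 c^{2}$)
$h{\left(j,r \right)} = \frac{2}{5}$ ($h{\left(j,r \right)} = - \frac{4}{-10} = \left(-4\right) \left(- \frac{1}{10}\right) = \frac{2}{5}$)
$g{\left(I \right)} = -30 + 10 I$ ($g{\left(I \right)} = 5 \left(2 I - 6\right) = 5 \left(-6 + 2 I\right) = -30 + 10 I$)
$-9361 - g{\left(h{\left(-14,l{\left(5 \cdot 5 + 4 \right)} \right)} \right)} = -9361 - \left(-30 + 10 \cdot \frac{2}{5}\right) = -9361 - \left(-30 + 4\right) = -9361 - -26 = -9361 + 26 = -9335$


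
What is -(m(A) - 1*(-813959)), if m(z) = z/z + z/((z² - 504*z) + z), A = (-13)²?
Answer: -271862639/334 ≈ -8.1396e+5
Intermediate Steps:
A = 169
m(z) = 1 + z/(z² - 503*z)
-(m(A) - 1*(-813959)) = -((-502 + 169)/(-503 + 169) - 1*(-813959)) = -(-333/(-334) + 813959) = -(-1/334*(-333) + 813959) = -(333/334 + 813959) = -1*271862639/334 = -271862639/334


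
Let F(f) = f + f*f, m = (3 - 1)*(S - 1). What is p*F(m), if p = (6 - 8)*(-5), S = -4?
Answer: 900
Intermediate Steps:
p = 10 (p = -2*(-5) = 10)
m = -10 (m = (3 - 1)*(-4 - 1) = 2*(-5) = -10)
F(f) = f + f**2
p*F(m) = 10*(-10*(1 - 10)) = 10*(-10*(-9)) = 10*90 = 900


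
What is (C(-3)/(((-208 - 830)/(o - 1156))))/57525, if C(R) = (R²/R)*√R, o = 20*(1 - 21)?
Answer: -778*I*√3/9951825 ≈ -0.00013541*I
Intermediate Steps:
o = -400 (o = 20*(-20) = -400)
C(R) = R^(3/2) (C(R) = R*√R = R^(3/2))
(C(-3)/(((-208 - 830)/(o - 1156))))/57525 = ((-3)^(3/2)/(((-208 - 830)/(-400 - 1156))))/57525 = ((-3*I*√3)/((-1038/(-1556))))*(1/57525) = ((-3*I*√3)/((-1038*(-1/1556))))*(1/57525) = ((-3*I*√3)/(519/778))*(1/57525) = (-3*I*√3*(778/519))*(1/57525) = -778*I*√3/173*(1/57525) = -778*I*√3/9951825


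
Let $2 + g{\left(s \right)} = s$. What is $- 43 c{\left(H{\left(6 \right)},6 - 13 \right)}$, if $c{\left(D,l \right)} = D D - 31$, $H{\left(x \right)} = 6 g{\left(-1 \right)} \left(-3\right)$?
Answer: $-124055$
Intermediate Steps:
$g{\left(s \right)} = -2 + s$
$H{\left(x \right)} = 54$ ($H{\left(x \right)} = 6 \left(-2 - 1\right) \left(-3\right) = 6 \left(-3\right) \left(-3\right) = \left(-18\right) \left(-3\right) = 54$)
$c{\left(D,l \right)} = -31 + D^{2}$ ($c{\left(D,l \right)} = D^{2} - 31 = -31 + D^{2}$)
$- 43 c{\left(H{\left(6 \right)},6 - 13 \right)} = - 43 \left(-31 + 54^{2}\right) = - 43 \left(-31 + 2916\right) = \left(-43\right) 2885 = -124055$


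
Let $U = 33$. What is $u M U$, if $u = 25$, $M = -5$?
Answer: $-4125$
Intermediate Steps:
$u M U = 25 \left(-5\right) 33 = \left(-125\right) 33 = -4125$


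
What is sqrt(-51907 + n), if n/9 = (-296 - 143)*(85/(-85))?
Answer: 2*I*sqrt(11989) ≈ 218.99*I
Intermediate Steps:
n = 3951 (n = 9*((-296 - 143)*(85/(-85))) = 9*(-37315*(-1)/85) = 9*(-439*(-1)) = 9*439 = 3951)
sqrt(-51907 + n) = sqrt(-51907 + 3951) = sqrt(-47956) = 2*I*sqrt(11989)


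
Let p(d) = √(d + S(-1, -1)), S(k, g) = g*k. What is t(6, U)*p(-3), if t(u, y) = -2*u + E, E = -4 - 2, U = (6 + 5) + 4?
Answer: -18*I*√2 ≈ -25.456*I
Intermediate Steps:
U = 15 (U = 11 + 4 = 15)
E = -6
t(u, y) = -6 - 2*u (t(u, y) = -2*u - 6 = -6 - 2*u)
p(d) = √(1 + d) (p(d) = √(d - 1*(-1)) = √(d + 1) = √(1 + d))
t(6, U)*p(-3) = (-6 - 2*6)*√(1 - 3) = (-6 - 12)*√(-2) = -18*I*√2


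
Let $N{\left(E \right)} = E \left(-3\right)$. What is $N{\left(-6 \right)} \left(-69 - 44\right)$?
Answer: $-2034$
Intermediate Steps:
$N{\left(E \right)} = - 3 E$
$N{\left(-6 \right)} \left(-69 - 44\right) = \left(-3\right) \left(-6\right) \left(-69 - 44\right) = 18 \left(-113\right) = -2034$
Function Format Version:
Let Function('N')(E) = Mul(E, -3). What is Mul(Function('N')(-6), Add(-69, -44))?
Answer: -2034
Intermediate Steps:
Function('N')(E) = Mul(-3, E)
Mul(Function('N')(-6), Add(-69, -44)) = Mul(Mul(-3, -6), Add(-69, -44)) = Mul(18, -113) = -2034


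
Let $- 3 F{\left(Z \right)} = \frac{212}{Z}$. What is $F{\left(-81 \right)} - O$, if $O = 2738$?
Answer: $- \frac{665122}{243} \approx -2737.1$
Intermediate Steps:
$F{\left(Z \right)} = - \frac{212}{3 Z}$ ($F{\left(Z \right)} = - \frac{212 \frac{1}{Z}}{3} = - \frac{212}{3 Z}$)
$F{\left(-81 \right)} - O = - \frac{212}{3 \left(-81\right)} - 2738 = \left(- \frac{212}{3}\right) \left(- \frac{1}{81}\right) - 2738 = \frac{212}{243} - 2738 = - \frac{665122}{243}$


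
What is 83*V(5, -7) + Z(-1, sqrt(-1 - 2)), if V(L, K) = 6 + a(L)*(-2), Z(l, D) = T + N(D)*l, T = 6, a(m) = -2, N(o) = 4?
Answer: 832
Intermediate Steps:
Z(l, D) = 6 + 4*l
V(L, K) = 10 (V(L, K) = 6 - 2*(-2) = 6 + 4 = 10)
83*V(5, -7) + Z(-1, sqrt(-1 - 2)) = 83*10 + (6 + 4*(-1)) = 830 + (6 - 4) = 830 + 2 = 832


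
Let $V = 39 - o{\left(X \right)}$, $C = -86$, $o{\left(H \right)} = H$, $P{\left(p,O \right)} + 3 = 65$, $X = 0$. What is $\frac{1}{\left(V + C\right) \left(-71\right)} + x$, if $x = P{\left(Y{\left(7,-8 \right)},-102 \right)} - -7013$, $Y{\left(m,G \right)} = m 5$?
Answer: $\frac{23609276}{3337} \approx 7075.0$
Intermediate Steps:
$Y{\left(m,G \right)} = 5 m$
$P{\left(p,O \right)} = 62$ ($P{\left(p,O \right)} = -3 + 65 = 62$)
$V = 39$ ($V = 39 - 0 = 39 + 0 = 39$)
$x = 7075$ ($x = 62 - -7013 = 62 + 7013 = 7075$)
$\frac{1}{\left(V + C\right) \left(-71\right)} + x = \frac{1}{\left(39 - 86\right) \left(-71\right)} + 7075 = \frac{1}{\left(-47\right) \left(-71\right)} + 7075 = \frac{1}{3337} + 7075 = \frac{23609276}{3337}$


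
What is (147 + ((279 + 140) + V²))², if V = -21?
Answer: 1014049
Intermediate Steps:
(147 + ((279 + 140) + V²))² = (147 + ((279 + 140) + (-21)²))² = (147 + (419 + 441))² = (147 + 860)² = 1007² = 1014049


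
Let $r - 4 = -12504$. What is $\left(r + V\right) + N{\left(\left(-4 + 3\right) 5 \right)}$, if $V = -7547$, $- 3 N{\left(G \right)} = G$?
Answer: $- \frac{60136}{3} \approx -20045.0$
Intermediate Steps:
$r = -12500$ ($r = 4 - 12504 = -12500$)
$N{\left(G \right)} = - \frac{G}{3}$
$\left(r + V\right) + N{\left(\left(-4 + 3\right) 5 \right)} = \left(-12500 - 7547\right) - \frac{\left(-4 + 3\right) 5}{3} = -20047 - \frac{\left(-1\right) 5}{3} = -20047 - - \frac{5}{3} = -20047 + \frac{5}{3} = - \frac{60136}{3}$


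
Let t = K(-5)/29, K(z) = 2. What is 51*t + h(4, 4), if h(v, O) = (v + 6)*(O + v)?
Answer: 2422/29 ≈ 83.517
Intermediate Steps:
h(v, O) = (6 + v)*(O + v)
t = 2/29 ≈ 0.068966
51*t + h(4, 4) = 51*(2/29) + (4² + 6*4 + 6*4 + 4*4) = 102/29 + (16 + 24 + 24 + 16) = 102/29 + 80 = 2422/29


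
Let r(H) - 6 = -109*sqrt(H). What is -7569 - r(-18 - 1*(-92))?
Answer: -7575 + 109*sqrt(74) ≈ -6637.3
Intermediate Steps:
r(H) = 6 - 109*sqrt(H)
-7569 - r(-18 - 1*(-92)) = -7569 - (6 - 109*sqrt(-18 - 1*(-92))) = -7569 - (6 - 109*sqrt(-18 + 92)) = -7569 - (6 - 109*sqrt(74)) = -7569 + (-6 + 109*sqrt(74)) = -7575 + 109*sqrt(74)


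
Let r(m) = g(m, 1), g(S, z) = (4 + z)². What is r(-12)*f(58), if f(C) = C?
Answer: 1450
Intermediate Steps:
r(m) = 25 (r(m) = (4 + 1)² = 5² = 25)
r(-12)*f(58) = 25*58 = 1450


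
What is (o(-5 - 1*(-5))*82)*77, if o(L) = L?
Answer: 0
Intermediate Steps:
(o(-5 - 1*(-5))*82)*77 = ((-5 - 1*(-5))*82)*77 = ((-5 + 5)*82)*77 = (0*82)*77 = 0*77 = 0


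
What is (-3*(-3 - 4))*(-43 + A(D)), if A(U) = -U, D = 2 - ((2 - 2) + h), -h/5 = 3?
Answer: -1260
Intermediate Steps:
h = -15 (h = -5*3 = -15)
D = 17 (D = 2 - ((2 - 2) - 15) = 2 - (0 - 15) = 2 - 1*(-15) = 2 + 15 = 17)
(-3*(-3 - 4))*(-43 + A(D)) = (-3*(-3 - 4))*(-43 - 1*17) = (-3*(-7))*(-43 - 17) = 21*(-60) = -1260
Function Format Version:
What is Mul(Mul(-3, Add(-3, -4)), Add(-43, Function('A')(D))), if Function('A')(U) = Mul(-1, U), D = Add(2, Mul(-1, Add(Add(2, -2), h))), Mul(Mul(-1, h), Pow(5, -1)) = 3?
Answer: -1260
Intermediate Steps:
h = -15 (h = Mul(-5, 3) = -15)
D = 17 (D = Add(2, Mul(-1, Add(Add(2, -2), -15))) = Add(2, Mul(-1, Add(0, -15))) = Add(2, Mul(-1, -15)) = Add(2, 15) = 17)
Mul(Mul(-3, Add(-3, -4)), Add(-43, Function('A')(D))) = Mul(Mul(-3, Add(-3, -4)), Add(-43, Mul(-1, 17))) = Mul(Mul(-3, -7), Add(-43, -17)) = Mul(21, -60) = -1260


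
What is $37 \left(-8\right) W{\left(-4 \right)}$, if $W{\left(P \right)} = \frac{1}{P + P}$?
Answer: $37$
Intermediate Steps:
$W{\left(P \right)} = \frac{1}{2 P}$
$37 \left(-8\right) W{\left(-4 \right)} = 37 \left(-8\right) \frac{1}{2 \left(-4\right)} = - 296 \cdot \frac{1}{2} \left(- \frac{1}{4}\right) = \left(-296\right) \left(- \frac{1}{8}\right) = 37$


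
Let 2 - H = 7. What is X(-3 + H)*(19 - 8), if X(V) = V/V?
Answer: 11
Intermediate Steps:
H = -5 (H = 2 - 1*7 = 2 - 7 = -5)
X(V) = 1
X(-3 + H)*(19 - 8) = 1*(19 - 8) = 1*11 = 11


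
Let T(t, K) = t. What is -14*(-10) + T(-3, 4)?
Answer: 137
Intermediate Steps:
-14*(-10) + T(-3, 4) = -14*(-10) - 3 = 140 - 3 = 137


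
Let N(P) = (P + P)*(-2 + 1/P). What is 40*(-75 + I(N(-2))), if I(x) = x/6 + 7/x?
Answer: -8716/3 ≈ -2905.3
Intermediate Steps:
N(P) = 2*P*(-2 + 1/P) (N(P) = (2*P)*(-2 + 1/P) = 2*P*(-2 + 1/P))
I(x) = 7/x + x/6 (I(x) = x*(1/6) + 7/x = x/6 + 7/x = 7/x + x/6)
40*(-75 + I(N(-2))) = 40*(-75 + (7/(2 - 4*(-2)) + (2 - 4*(-2))/6)) = 40*(-75 + (7/(2 + 8) + (2 + 8)/6)) = 40*(-75 + (7/10 + (1/6)*10)) = 40*(-75 + (7*(1/10) + 5/3)) = 40*(-75 + (7/10 + 5/3)) = 40*(-75 + 71/30) = 40*(-2179/30) = -8716/3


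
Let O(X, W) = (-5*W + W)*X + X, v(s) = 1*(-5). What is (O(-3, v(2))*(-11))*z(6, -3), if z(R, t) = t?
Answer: -2079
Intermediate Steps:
v(s) = -5
O(X, W) = X - 4*W*X (O(X, W) = (-4*W)*X + X = -4*W*X + X = X - 4*W*X)
(O(-3, v(2))*(-11))*z(6, -3) = (-3*(1 - 4*(-5))*(-11))*(-3) = (-3*(1 + 20)*(-11))*(-3) = (-3*21*(-11))*(-3) = -63*(-11)*(-3) = 693*(-3) = -2079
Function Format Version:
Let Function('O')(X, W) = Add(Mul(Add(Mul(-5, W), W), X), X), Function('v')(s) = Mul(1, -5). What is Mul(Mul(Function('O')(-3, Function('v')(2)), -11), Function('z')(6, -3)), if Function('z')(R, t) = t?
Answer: -2079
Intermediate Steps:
Function('v')(s) = -5
Function('O')(X, W) = Add(X, Mul(-4, W, X)) (Function('O')(X, W) = Add(Mul(Mul(-4, W), X), X) = Add(Mul(-4, W, X), X) = Add(X, Mul(-4, W, X)))
Mul(Mul(Function('O')(-3, Function('v')(2)), -11), Function('z')(6, -3)) = Mul(Mul(Mul(-3, Add(1, Mul(-4, -5))), -11), -3) = Mul(Mul(Mul(-3, Add(1, 20)), -11), -3) = Mul(Mul(Mul(-3, 21), -11), -3) = Mul(Mul(-63, -11), -3) = Mul(693, -3) = -2079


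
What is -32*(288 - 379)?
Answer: 2912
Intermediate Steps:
-32*(288 - 379) = -32*(-91) = 2912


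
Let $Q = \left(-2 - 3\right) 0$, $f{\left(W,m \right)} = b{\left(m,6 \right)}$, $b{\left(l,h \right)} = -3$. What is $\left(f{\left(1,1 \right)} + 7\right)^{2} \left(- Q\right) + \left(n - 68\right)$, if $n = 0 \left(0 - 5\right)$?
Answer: $-68$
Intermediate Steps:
$n = 0$ ($n = 0 \left(-5\right) = 0$)
$f{\left(W,m \right)} = -3$
$Q = 0$ ($Q = \left(-5\right) 0 = 0$)
$\left(f{\left(1,1 \right)} + 7\right)^{2} \left(- Q\right) + \left(n - 68\right) = \left(-3 + 7\right)^{2} \left(\left(-1\right) 0\right) + \left(0 - 68\right) = 4^{2} \cdot 0 - 68 = 16 \cdot 0 - 68 = 0 - 68 = -68$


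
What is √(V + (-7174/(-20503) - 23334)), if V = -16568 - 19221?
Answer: I*√24853566322585/20503 ≈ 243.15*I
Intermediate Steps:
V = -35789
√(V + (-7174/(-20503) - 23334)) = √(-35789 + (-7174/(-20503) - 23334)) = √(-35789 + (-7174*(-1/20503) - 23334)) = √(-35789 + (7174/20503 - 23334)) = √(-35789 - 478409828/20503) = √(-1212191695/20503) = I*√24853566322585/20503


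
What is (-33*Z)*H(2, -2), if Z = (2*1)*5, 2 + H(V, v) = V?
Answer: 0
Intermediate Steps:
H(V, v) = -2 + V
Z = 10 (Z = 2*5 = 10)
(-33*Z)*H(2, -2) = (-33*10)*(-2 + 2) = -330*0 = 0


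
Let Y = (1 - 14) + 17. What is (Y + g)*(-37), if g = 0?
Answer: -148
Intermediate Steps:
Y = 4 (Y = -13 + 17 = 4)
(Y + g)*(-37) = (4 + 0)*(-37) = 4*(-37) = -148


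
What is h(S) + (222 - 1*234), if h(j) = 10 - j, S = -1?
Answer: -1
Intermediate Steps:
h(S) + (222 - 1*234) = (10 - 1*(-1)) + (222 - 1*234) = (10 + 1) + (222 - 234) = 11 - 12 = -1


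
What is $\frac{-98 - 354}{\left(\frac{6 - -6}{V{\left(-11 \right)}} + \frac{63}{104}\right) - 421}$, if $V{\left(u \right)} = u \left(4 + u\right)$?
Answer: $\frac{3619616}{3365269} \approx 1.0756$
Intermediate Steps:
$\frac{-98 - 354}{\left(\frac{6 - -6}{V{\left(-11 \right)}} + \frac{63}{104}\right) - 421} = \frac{-98 - 354}{\left(\frac{6 - -6}{\left(-11\right) \left(4 - 11\right)} + \frac{63}{104}\right) - 421} = - \frac{452}{\left(\frac{6 + 6}{\left(-11\right) \left(-7\right)} + 63 \cdot \frac{1}{104}\right) - 421} = - \frac{452}{\left(\frac{12}{77} + \frac{63}{104}\right) - 421} = - \frac{452}{\frac{6099}{8008} - 421} = - \frac{452}{- \frac{3365269}{8008}} = \left(-452\right) \left(- \frac{8008}{3365269}\right) = \frac{3619616}{3365269}$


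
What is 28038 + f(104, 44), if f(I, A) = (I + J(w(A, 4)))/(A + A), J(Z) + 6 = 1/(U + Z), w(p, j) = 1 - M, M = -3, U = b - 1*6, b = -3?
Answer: 12337209/440 ≈ 28039.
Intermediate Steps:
U = -9 (U = -3 - 1*6 = -3 - 6 = -9)
w(p, j) = 4 (w(p, j) = 1 - 1*(-3) = 1 + 3 = 4)
J(Z) = -6 + 1/(-9 + Z)
f(I, A) = (-31/5 + I)/(2*A) (f(I, A) = (I + (55 - 6*4)/(-9 + 4))/(A + A) = (I + (55 - 24)/(-5))/((2*A)) = (I - ⅕*31)*(1/(2*A)) = (I - 31/5)*(1/(2*A)) = (-31/5 + I)*(1/(2*A)) = (-31/5 + I)/(2*A))
28038 + f(104, 44) = 28038 + (⅒)*(-31 + 5*104)/44 = 28038 + (⅒)*(1/44)*(-31 + 520) = 28038 + (⅒)*(1/44)*489 = 28038 + 489/440 = 12337209/440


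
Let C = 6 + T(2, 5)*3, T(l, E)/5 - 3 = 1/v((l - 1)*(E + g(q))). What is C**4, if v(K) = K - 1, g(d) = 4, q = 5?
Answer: 32015587041/4096 ≈ 7.8163e+6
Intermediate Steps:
v(K) = -1 + K
T(l, E) = 15 + 5/(-1 + (-1 + l)*(4 + E)) (T(l, E) = 15 + 5/(-1 + (l - 1)*(E + 4)) = 15 + 5/(-1 + (-1 + l)*(4 + E)))
C = 423/8 (C = 6 + (15 + 5/(-5 - 1*5 + 4*2 + 5*2))*3 = 6 + (15 + 5/(-5 - 5 + 8 + 10))*3 = 6 + (15 + 5/8)*3 = 6 + (125/8)*3 = 6 + 375/8 = 423/8 ≈ 52.875)
C**4 = (423/8)**4 = 32015587041/4096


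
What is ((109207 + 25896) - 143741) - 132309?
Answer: -140947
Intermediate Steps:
((109207 + 25896) - 143741) - 132309 = (135103 - 143741) - 132309 = -8638 - 132309 = -140947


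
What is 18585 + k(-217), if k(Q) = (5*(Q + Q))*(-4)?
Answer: 27265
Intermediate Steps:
k(Q) = -40*Q (k(Q) = (5*(2*Q))*(-4) = (10*Q)*(-4) = -40*Q)
18585 + k(-217) = 18585 - 40*(-217) = 18585 + 8680 = 27265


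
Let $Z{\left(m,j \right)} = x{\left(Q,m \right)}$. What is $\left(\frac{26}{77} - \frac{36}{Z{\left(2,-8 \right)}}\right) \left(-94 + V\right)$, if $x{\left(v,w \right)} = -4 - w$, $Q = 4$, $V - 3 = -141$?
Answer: $- \frac{113216}{77} \approx -1470.3$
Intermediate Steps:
$V = -138$ ($V = 3 - 141 = -138$)
$Z{\left(m,j \right)} = -4 - m$
$\left(\frac{26}{77} - \frac{36}{Z{\left(2,-8 \right)}}\right) \left(-94 + V\right) = \left(\frac{26}{77} - \frac{36}{-4 - 2}\right) \left(-94 - 138\right) = \left(26 \cdot \frac{1}{77} - \frac{36}{-4 - 2}\right) \left(-232\right) = \left(\frac{26}{77} - \frac{36}{-6}\right) \left(-232\right) = \left(\frac{26}{77} - -6\right) \left(-232\right) = \left(\frac{26}{77} + 6\right) \left(-232\right) = \frac{488}{77} \left(-232\right) = - \frac{113216}{77}$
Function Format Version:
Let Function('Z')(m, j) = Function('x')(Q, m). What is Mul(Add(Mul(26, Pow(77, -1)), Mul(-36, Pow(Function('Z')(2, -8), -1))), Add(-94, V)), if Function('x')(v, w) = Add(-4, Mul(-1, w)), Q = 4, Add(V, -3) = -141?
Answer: Rational(-113216, 77) ≈ -1470.3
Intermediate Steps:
V = -138 (V = Add(3, -141) = -138)
Function('Z')(m, j) = Add(-4, Mul(-1, m))
Mul(Add(Mul(26, Pow(77, -1)), Mul(-36, Pow(Function('Z')(2, -8), -1))), Add(-94, V)) = Mul(Add(Mul(26, Pow(77, -1)), Mul(-36, Pow(Add(-4, Mul(-1, 2)), -1))), Add(-94, -138)) = Mul(Add(Mul(26, Rational(1, 77)), Mul(-36, Pow(Add(-4, -2), -1))), -232) = Mul(Add(Rational(26, 77), Mul(-36, Pow(-6, -1))), -232) = Mul(Add(Rational(26, 77), Mul(-36, Rational(-1, 6))), -232) = Mul(Add(Rational(26, 77), 6), -232) = Mul(Rational(488, 77), -232) = Rational(-113216, 77)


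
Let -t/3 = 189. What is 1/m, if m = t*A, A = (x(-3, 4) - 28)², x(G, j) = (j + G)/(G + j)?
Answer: -1/413343 ≈ -2.4193e-6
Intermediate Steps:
x(G, j) = 1 (x(G, j) = (G + j)/(G + j) = 1)
t = -567 (t = -3*189 = -567)
A = 729 (A = (1 - 28)² = (-27)² = 729)
m = -413343 (m = -567*729 = -413343)
1/m = 1/(-413343) = -1/413343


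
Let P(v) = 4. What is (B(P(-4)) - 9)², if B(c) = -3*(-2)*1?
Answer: 9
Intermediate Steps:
B(c) = 6 (B(c) = 6*1 = 6)
(B(P(-4)) - 9)² = (6 - 9)² = (-3)² = 9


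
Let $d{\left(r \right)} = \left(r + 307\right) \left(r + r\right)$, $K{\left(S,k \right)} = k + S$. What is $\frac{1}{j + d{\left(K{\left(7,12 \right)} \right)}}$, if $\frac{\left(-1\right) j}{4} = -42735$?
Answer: $\frac{1}{183328} \approx 5.4547 \cdot 10^{-6}$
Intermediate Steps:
$j = 170940$ ($j = \left(-4\right) \left(-42735\right) = 170940$)
$K{\left(S,k \right)} = S + k$
$d{\left(r \right)} = 2 r \left(307 + r\right)$ ($d{\left(r \right)} = \left(307 + r\right) 2 r = 2 r \left(307 + r\right)$)
$\frac{1}{j + d{\left(K{\left(7,12 \right)} \right)}} = \frac{1}{170940 + 2 \left(7 + 12\right) \left(307 + \left(7 + 12\right)\right)} = \frac{1}{170940 + 2 \cdot 19 \left(307 + 19\right)} = \frac{1}{170940 + 2 \cdot 19 \cdot 326} = \frac{1}{170940 + 12388} = \frac{1}{183328}$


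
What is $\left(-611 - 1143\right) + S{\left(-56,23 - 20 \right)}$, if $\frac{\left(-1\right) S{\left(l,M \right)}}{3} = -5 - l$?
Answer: $-1907$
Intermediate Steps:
$S{\left(l,M \right)} = 15 + 3 l$ ($S{\left(l,M \right)} = - 3 \left(-5 - l\right) = 15 + 3 l$)
$\left(-611 - 1143\right) + S{\left(-56,23 - 20 \right)} = \left(-611 - 1143\right) + \left(15 + 3 \left(-56\right)\right) = -1754 + \left(15 - 168\right) = -1754 - 153 = -1907$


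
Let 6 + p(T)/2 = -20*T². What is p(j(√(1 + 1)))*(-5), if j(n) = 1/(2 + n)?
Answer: 360 - 200*√2 ≈ 77.157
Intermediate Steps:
p(T) = -12 - 40*T² (p(T) = -12 + 2*(-20*T²) = -12 - 40*T²)
p(j(√(1 + 1)))*(-5) = (-12 - 40/(2 + √(1 + 1))²)*(-5) = (-12 - 40/(2 + √2)²)*(-5) = 60 + 200/(2 + √2)²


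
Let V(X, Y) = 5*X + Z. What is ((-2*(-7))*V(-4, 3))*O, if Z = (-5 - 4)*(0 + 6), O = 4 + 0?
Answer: -4144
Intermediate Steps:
O = 4
Z = -54 (Z = -9*6 = -54)
V(X, Y) = -54 + 5*X (V(X, Y) = 5*X - 54 = -54 + 5*X)
((-2*(-7))*V(-4, 3))*O = ((-2*(-7))*(-54 + 5*(-4)))*4 = (14*(-54 - 20))*4 = (14*(-74))*4 = -1036*4 = -4144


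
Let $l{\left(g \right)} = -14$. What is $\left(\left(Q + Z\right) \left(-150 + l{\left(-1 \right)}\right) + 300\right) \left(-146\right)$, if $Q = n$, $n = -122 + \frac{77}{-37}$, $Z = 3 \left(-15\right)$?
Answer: $- \frac{151414264}{37} \approx -4.0923 \cdot 10^{6}$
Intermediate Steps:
$Z = -45$
$n = - \frac{4591}{37}$ ($n = -122 + 77 \left(- \frac{1}{37}\right) = -122 - \frac{77}{37} = - \frac{4591}{37} \approx -124.08$)
$Q = - \frac{4591}{37} \approx -124.08$
$\left(\left(Q + Z\right) \left(-150 + l{\left(-1 \right)}\right) + 300\right) \left(-146\right) = \left(\left(- \frac{4591}{37} - 45\right) \left(-150 - 14\right) + 300\right) \left(-146\right) = \left(\left(- \frac{6256}{37}\right) \left(-164\right) + 300\right) \left(-146\right) = \left(\frac{1025984}{37} + 300\right) \left(-146\right) = \frac{1037084}{37} \left(-146\right) = - \frac{151414264}{37}$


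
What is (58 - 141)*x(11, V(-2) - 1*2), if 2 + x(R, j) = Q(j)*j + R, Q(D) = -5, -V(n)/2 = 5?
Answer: -5727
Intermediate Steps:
V(n) = -10 (V(n) = -2*5 = -10)
x(R, j) = -2 + R - 5*j (x(R, j) = -2 + (-5*j + R) = -2 + (R - 5*j) = -2 + R - 5*j)
(58 - 141)*x(11, V(-2) - 1*2) = (58 - 141)*(-2 + 11 - 5*(-10 - 1*2)) = -83*(-2 + 11 - 5*(-10 - 2)) = -83*(-2 + 11 - 5*(-12)) = -83*(-2 + 11 + 60) = -83*69 = -5727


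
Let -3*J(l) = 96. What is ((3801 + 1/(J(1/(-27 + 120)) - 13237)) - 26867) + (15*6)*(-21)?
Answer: -331141165/13269 ≈ -24956.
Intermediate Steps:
J(l) = -32 (J(l) = -⅓*96 = -32)
((3801 + 1/(J(1/(-27 + 120)) - 13237)) - 26867) + (15*6)*(-21) = ((3801 + 1/(-32 - 13237)) - 26867) + (15*6)*(-21) = ((3801 + 1/(-13269)) - 26867) + 90*(-21) = ((3801 - 1/13269) - 26867) - 1890 = (50435468/13269 - 26867) - 1890 = -306062755/13269 - 1890 = -331141165/13269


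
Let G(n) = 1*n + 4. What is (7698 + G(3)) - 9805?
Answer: -2100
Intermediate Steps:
G(n) = 4 + n (G(n) = n + 4 = 4 + n)
(7698 + G(3)) - 9805 = (7698 + (4 + 3)) - 9805 = (7698 + 7) - 9805 = 7705 - 9805 = -2100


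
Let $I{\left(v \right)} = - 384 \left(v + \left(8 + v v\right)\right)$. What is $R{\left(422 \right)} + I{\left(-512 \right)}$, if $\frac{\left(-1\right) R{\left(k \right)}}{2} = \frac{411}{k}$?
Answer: $- \frac{21199119771}{211} \approx -1.0047 \cdot 10^{8}$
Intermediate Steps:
$I{\left(v \right)} = -3072 - 384 v - 384 v^{2}$ ($I{\left(v \right)} = - 384 \left(v + \left(8 + v^{2}\right)\right) = - 384 \left(8 + v + v^{2}\right) = -3072 - 384 v - 384 v^{2}$)
$R{\left(k \right)} = - \frac{822}{k}$ ($R{\left(k \right)} = - 2 \frac{411}{k} = - \frac{822}{k}$)
$R{\left(422 \right)} + I{\left(-512 \right)} = - \frac{822}{422} - \left(-193536 + 100663296\right) = \left(-822\right) \frac{1}{422} - 100469760 = - \frac{411}{211} - 100469760 = - \frac{21199119771}{211}$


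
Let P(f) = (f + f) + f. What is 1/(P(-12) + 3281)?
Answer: 1/3245 ≈ 0.00030817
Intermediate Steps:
P(f) = 3*f (P(f) = 2*f + f = 3*f)
1/(P(-12) + 3281) = 1/(3*(-12) + 3281) = 1/(-36 + 3281) = 1/3245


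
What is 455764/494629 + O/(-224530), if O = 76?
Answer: 51147549558/55529524685 ≈ 0.92109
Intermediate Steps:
455764/494629 + O/(-224530) = 455764/494629 + 76/(-224530) = 455764*(1/494629) + 76*(-1/224530) = 455764/494629 - 38/112265 = 51147549558/55529524685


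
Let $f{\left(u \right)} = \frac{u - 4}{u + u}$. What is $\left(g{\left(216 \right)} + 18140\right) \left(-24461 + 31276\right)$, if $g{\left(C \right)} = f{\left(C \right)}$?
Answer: $\frac{13351763995}{108} \approx 1.2363 \cdot 10^{8}$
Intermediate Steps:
$f{\left(u \right)} = \frac{-4 + u}{2 u}$
$g{\left(C \right)} = \frac{-4 + C}{2 C}$
$\left(g{\left(216 \right)} + 18140\right) \left(-24461 + 31276\right) = \left(\frac{-4 + 216}{2 \cdot 216} + 18140\right) \left(-24461 + 31276\right) = \left(\frac{1}{2} \cdot \frac{1}{216} \cdot 212 + 18140\right) 6815 = \left(\frac{53}{108} + 18140\right) 6815 = \frac{1959173}{108} \cdot 6815 = \frac{13351763995}{108}$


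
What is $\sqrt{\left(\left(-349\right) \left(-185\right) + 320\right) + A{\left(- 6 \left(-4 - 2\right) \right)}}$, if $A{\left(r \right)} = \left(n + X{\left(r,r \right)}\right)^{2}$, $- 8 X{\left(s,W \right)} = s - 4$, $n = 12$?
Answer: $\sqrt{64949} \approx 254.85$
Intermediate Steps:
$X{\left(s,W \right)} = \frac{1}{2} - \frac{s}{8}$ ($X{\left(s,W \right)} = - \frac{s - 4}{8} = - \frac{-4 + s}{8} = \frac{1}{2} - \frac{s}{8}$)
$A{\left(r \right)} = \left(\frac{25}{2} - \frac{r}{8}\right)^{2}$ ($A{\left(r \right)} = \left(12 - \left(- \frac{1}{2} + \frac{r}{8}\right)\right)^{2} = \left(\frac{25}{2} - \frac{r}{8}\right)^{2}$)
$\sqrt{\left(\left(-349\right) \left(-185\right) + 320\right) + A{\left(- 6 \left(-4 - 2\right) \right)}} = \sqrt{\left(\left(-349\right) \left(-185\right) + 320\right) + \frac{\left(-100 - 6 \left(-4 - 2\right)\right)^{2}}{64}} = \sqrt{\left(64565 + 320\right) + \frac{\left(-100 - -36\right)^{2}}{64}} = \sqrt{64885 + \frac{\left(-100 + 36\right)^{2}}{64}} = \sqrt{64885 + \frac{\left(-64\right)^{2}}{64}} = \sqrt{64885 + \frac{1}{64} \cdot 4096} = \sqrt{64885 + 64} = \sqrt{64949}$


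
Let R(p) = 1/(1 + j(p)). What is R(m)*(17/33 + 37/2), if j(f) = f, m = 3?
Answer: 1255/264 ≈ 4.7538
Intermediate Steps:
R(p) = 1/(1 + p)
R(m)*(17/33 + 37/2) = (17/33 + 37/2)/(1 + 3) = (17*(1/33) + 37*(½))/4 = (17/33 + 37/2)/4 = (¼)*(1255/66) = 1255/264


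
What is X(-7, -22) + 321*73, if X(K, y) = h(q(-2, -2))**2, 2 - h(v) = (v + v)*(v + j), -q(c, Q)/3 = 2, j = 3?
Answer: 24589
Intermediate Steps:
q(c, Q) = -6 (q(c, Q) = -3*2 = -6)
h(v) = 2 - 2*v*(3 + v) (h(v) = 2 - (v + v)*(v + 3) = 2 - 2*v*(3 + v))
X(K, y) = 1156 (X(K, y) = (2 - 6*(-6) - 2*(-6)**2)**2 = (2 + 36 - 2*36)**2 = (2 + 36 - 72)**2 = (-34)**2 = 1156)
X(-7, -22) + 321*73 = 1156 + 321*73 = 1156 + 23433 = 24589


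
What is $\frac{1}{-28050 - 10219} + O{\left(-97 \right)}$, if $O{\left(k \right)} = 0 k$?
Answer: $- \frac{1}{38269} \approx -2.6131 \cdot 10^{-5}$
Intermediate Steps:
$O{\left(k \right)} = 0$
$\frac{1}{-28050 - 10219} + O{\left(-97 \right)} = \frac{1}{-28050 - 10219} + 0 = \frac{1}{-38269} + 0 = - \frac{1}{38269} + 0 = - \frac{1}{38269}$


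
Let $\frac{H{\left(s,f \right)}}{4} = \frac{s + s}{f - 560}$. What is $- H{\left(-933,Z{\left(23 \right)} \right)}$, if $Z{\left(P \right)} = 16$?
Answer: $- \frac{933}{68} \approx -13.721$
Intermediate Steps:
$H{\left(s,f \right)} = \frac{8 s}{-560 + f}$ ($H{\left(s,f \right)} = 4 \frac{s + s}{f - 560} = 4 \frac{2 s}{-560 + f} = \frac{8 s}{-560 + f}$)
$- H{\left(-933,Z{\left(23 \right)} \right)} = - \frac{8 \left(-933\right)}{-560 + 16} = - \frac{8 \left(-933\right)}{-544} = - \frac{8 \left(-933\right) \left(-1\right)}{544} = \left(-1\right) \frac{933}{68} = - \frac{933}{68}$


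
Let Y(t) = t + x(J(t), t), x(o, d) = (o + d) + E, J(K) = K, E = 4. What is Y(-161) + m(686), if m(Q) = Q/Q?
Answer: -478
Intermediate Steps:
m(Q) = 1
x(o, d) = 4 + d + o (x(o, d) = (o + d) + 4 = (d + o) + 4 = 4 + d + o)
Y(t) = 4 + 3*t (Y(t) = t + (4 + t + t) = t + (4 + 2*t) = 4 + 3*t)
Y(-161) + m(686) = (4 + 3*(-161)) + 1 = (4 - 483) + 1 = -479 + 1 = -478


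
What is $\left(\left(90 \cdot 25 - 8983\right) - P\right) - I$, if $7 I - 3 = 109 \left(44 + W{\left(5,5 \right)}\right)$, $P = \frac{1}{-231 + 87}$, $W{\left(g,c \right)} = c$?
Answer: $- \frac{7556393}{1008} \approx -7496.4$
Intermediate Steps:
$P = - \frac{1}{144}$ ($P = \frac{1}{-144} = - \frac{1}{144} \approx -0.0069444$)
$I = \frac{5344}{7}$ ($I = \frac{3}{7} + \frac{109 \left(44 + 5\right)}{7} = \frac{3}{7} + \frac{109 \cdot 49}{7} = \frac{3}{7} + \frac{1}{7} \cdot 5341 = \frac{3}{7} + 763 = \frac{5344}{7} \approx 763.43$)
$\left(\left(90 \cdot 25 - 8983\right) - P\right) - I = \left(\left(90 \cdot 25 - 8983\right) - - \frac{1}{144}\right) - \frac{5344}{7} = \left(\left(2250 - 8983\right) + \frac{1}{144}\right) - \frac{5344}{7} = \left(-6733 + \frac{1}{144}\right) - \frac{5344}{7} = - \frac{969551}{144} - \frac{5344}{7} = - \frac{7556393}{1008}$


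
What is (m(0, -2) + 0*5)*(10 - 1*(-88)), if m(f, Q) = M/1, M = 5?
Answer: 490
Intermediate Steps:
m(f, Q) = 5 (m(f, Q) = 5/1 = 5*1 = 5)
(m(0, -2) + 0*5)*(10 - 1*(-88)) = (5 + 0*5)*(10 - 1*(-88)) = (5 + 0)*(10 + 88) = 5*98 = 490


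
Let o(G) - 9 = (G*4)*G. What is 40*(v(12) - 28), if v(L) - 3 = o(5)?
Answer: 3360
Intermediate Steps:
o(G) = 9 + 4*G² (o(G) = 9 + (G*4)*G = 9 + (4*G)*G = 9 + 4*G²)
v(L) = 112 (v(L) = 3 + (9 + 4*5²) = 3 + (9 + 4*25) = 3 + (9 + 100) = 3 + 109 = 112)
40*(v(12) - 28) = 40*(112 - 28) = 40*84 = 3360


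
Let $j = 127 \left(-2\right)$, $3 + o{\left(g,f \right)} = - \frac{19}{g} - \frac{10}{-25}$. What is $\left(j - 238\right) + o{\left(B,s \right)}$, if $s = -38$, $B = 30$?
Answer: $- \frac{14857}{30} \approx -495.23$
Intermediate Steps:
$o{\left(g,f \right)} = - \frac{13}{5} - \frac{19}{g}$ ($o{\left(g,f \right)} = -3 - \left(- \frac{2}{5} + \frac{19}{g}\right) = -3 + \left(- \frac{19}{g} + \frac{2}{5}\right) = -3 + \left(\frac{2}{5} - \frac{19}{g}\right) = - \frac{13}{5} - \frac{19}{g}$)
$j = -254$
$\left(j - 238\right) + o{\left(B,s \right)} = \left(-254 - 238\right) - \left(\frac{13}{5} + \frac{19}{30}\right) = -492 - \frac{97}{30} = - \frac{14857}{30}$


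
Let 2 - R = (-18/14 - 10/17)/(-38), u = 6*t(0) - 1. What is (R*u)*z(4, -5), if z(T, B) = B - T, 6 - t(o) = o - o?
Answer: -396945/646 ≈ -614.47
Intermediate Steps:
t(o) = 6 (t(o) = 6 - (o - o) = 6 - 1*0 = 6 + 0 = 6)
u = 35 (u = 6*6 - 1 = 36 - 1 = 35)
R = 8821/4522 (R = 2 - (-18/14 - 10/17)/(-38) = 2 - (-18*1/14 - 10*1/17)*(-1)/38 = 2 - (-9/7 - 10/17)*(-1)/38 = 2 - (-223)*(-1)/(119*38) = 2 - 1*223/4522 = 2 - 223/4522 = 8821/4522 ≈ 1.9507)
(R*u)*z(4, -5) = ((8821/4522)*35)*(-5 - 1*4) = 44105*(-5 - 4)/646 = (44105/646)*(-9) = -396945/646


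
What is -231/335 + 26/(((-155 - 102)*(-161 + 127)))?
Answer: -1004884/1463615 ≈ -0.68658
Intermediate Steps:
-231/335 + 26/(((-155 - 102)*(-161 + 127))) = -231*1/335 + 26/((-257*(-34))) = -231/335 + 26/8738 = -231/335 + 26*(1/8738) = -231/335 + 13/4369 = -1004884/1463615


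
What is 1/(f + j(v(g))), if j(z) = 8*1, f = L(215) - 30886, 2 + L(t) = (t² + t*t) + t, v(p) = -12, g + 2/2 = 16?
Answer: 1/61785 ≈ 1.6185e-5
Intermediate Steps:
g = 15 (g = -1 + 16 = 15)
L(t) = -2 + t + 2*t² (L(t) = -2 + ((t² + t*t) + t) = -2 + ((t² + t²) + t) = -2 + (2*t² + t) = -2 + (t + 2*t²) = -2 + t + 2*t²)
f = 61777 (f = (-2 + 215 + 2*215²) - 30886 = (-2 + 215 + 2*46225) - 30886 = (-2 + 215 + 92450) - 30886 = 92663 - 30886 = 61777)
j(z) = 8
1/(f + j(v(g))) = 1/(61777 + 8) = 1/61785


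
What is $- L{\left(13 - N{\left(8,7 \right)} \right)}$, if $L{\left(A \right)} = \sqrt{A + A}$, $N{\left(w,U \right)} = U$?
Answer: $- 2 \sqrt{3} \approx -3.4641$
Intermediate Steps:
$L{\left(A \right)} = \sqrt{2} \sqrt{A}$ ($L{\left(A \right)} = \sqrt{2 A} = \sqrt{2} \sqrt{A}$)
$- L{\left(13 - N{\left(8,7 \right)} \right)} = - \sqrt{2} \sqrt{13 - 7} = - \sqrt{2} \sqrt{6} = - 2 \sqrt{3}$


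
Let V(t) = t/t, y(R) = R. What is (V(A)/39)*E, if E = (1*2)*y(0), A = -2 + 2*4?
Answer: 0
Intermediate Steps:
A = 6 (A = -2 + 8 = 6)
V(t) = 1
E = 0 (E = (1*2)*0 = 2*0 = 0)
(V(A)/39)*E = (1/39)*0 = 0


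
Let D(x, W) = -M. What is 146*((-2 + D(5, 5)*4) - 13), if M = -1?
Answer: -1606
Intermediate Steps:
D(x, W) = 1 (D(x, W) = -1*(-1) = 1)
146*((-2 + D(5, 5)*4) - 13) = 146*((-2 + 1*4) - 13) = 146*((-2 + 4) - 13) = 146*(2 - 13) = 146*(-11) = -1606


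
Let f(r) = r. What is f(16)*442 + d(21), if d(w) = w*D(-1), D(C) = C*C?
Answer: 7093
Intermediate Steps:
D(C) = C²
d(w) = w (d(w) = w*(-1)² = w*1 = w)
f(16)*442 + d(21) = 16*442 + 21 = 7072 + 21 = 7093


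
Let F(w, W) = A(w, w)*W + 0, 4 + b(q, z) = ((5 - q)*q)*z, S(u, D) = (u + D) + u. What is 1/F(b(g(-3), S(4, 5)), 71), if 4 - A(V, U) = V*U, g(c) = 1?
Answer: -1/163300 ≈ -6.1237e-6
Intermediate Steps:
S(u, D) = D + 2*u (S(u, D) = (D + u) + u = D + 2*u)
A(V, U) = 4 - U*V (A(V, U) = 4 - V*U = 4 - U*V)
b(q, z) = -4 + q*z*(5 - q) (b(q, z) = -4 + ((5 - q)*q)*z = -4 + (q*(5 - q))*z = -4 + q*z*(5 - q))
F(w, W) = W*(4 - w²) (F(w, W) = (4 - w*w)*W + 0 = (4 - w²)*W + 0 = W*(4 - w²) + 0 = W*(4 - w²))
1/F(b(g(-3), S(4, 5)), 71) = 1/(71*(4 - (-4 - 1*(5 + 2*4)*1² + 5*1*(5 + 2*4))²)) = 1/(71*(4 - (-4 - 1*(5 + 8)*1 + 5*1*(5 + 8))²)) = 1/(71*(4 - (-4 - 1*13*1 + 5*1*13)²)) = 1/(71*(4 - (-4 - 13 + 65)²)) = 1/(71*(4 - 1*48²)) = 1/(71*(4 - 1*2304)) = 1/(71*(4 - 2304)) = 1/(71*(-2300)) = 1/(-163300) = -1/163300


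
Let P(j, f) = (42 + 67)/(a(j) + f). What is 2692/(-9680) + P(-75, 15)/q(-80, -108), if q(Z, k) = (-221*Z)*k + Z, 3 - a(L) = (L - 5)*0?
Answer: -1156609453/4158934560 ≈ -0.27810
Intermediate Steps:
a(L) = 3 (a(L) = 3 - (L - 5)*0 = 3 - (-5 + L)*0 = 3 - 1*0 = 3 + 0 = 3)
q(Z, k) = Z - 221*Z*k (q(Z, k) = -221*Z*k + Z = Z - 221*Z*k)
P(j, f) = 109/(3 + f) (P(j, f) = (42 + 67)/(3 + f) = 109/(3 + f))
2692/(-9680) + P(-75, 15)/q(-80, -108) = 2692/(-9680) + (109/(3 + 15))/((-80*(1 - 221*(-108)))) = 2692*(-1/9680) + (109/18)/((-80*(1 + 23868))) = -673/2420 + (109*(1/18))/((-80*23869)) = -673/2420 + (109/18)/(-1909520) = -673/2420 + (109/18)*(-1/1909520) = -673/2420 - 109/34371360 = -1156609453/4158934560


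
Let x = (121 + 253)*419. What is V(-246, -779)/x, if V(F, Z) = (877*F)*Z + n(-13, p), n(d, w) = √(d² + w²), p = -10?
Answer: 84031509/78353 + √269/156706 ≈ 1072.5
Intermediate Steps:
V(F, Z) = √269 + 877*F*Z (V(F, Z) = (877*F)*Z + √((-13)² + (-10)²) = 877*F*Z + √(169 + 100) = 877*F*Z + √269 = √269 + 877*F*Z)
x = 156706 (x = 374*419 = 156706)
V(-246, -779)/x = (√269 + 877*(-246)*(-779))/156706 = (√269 + 168063018)*(1/156706) = (168063018 + √269)*(1/156706) = 84031509/78353 + √269/156706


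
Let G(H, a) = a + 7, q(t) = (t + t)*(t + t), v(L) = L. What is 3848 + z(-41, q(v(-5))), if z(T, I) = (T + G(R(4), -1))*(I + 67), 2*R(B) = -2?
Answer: -1997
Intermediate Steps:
R(B) = -1 (R(B) = (½)*(-2) = -1)
q(t) = 4*t² (q(t) = (2*t)*(2*t) = 4*t²)
G(H, a) = 7 + a
z(T, I) = (6 + T)*(67 + I) (z(T, I) = (T + (7 - 1))*(I + 67) = (T + 6)*(67 + I) = (6 + T)*(67 + I))
3848 + z(-41, q(v(-5))) = 3848 + (402 + 6*(4*(-5)²) + 67*(-41) + (4*(-5)²)*(-41)) = 3848 + (402 + 6*(4*25) - 2747 + (4*25)*(-41)) = 3848 + (402 + 6*100 - 2747 + 100*(-41)) = 3848 + (402 + 600 - 2747 - 4100) = 3848 - 5845 = -1997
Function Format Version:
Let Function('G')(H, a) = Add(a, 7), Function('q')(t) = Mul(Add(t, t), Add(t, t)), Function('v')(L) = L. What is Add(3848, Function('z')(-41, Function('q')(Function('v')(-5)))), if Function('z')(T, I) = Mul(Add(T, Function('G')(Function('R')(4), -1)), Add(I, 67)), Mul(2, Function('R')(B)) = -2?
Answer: -1997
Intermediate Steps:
Function('R')(B) = -1 (Function('R')(B) = Mul(Rational(1, 2), -2) = -1)
Function('q')(t) = Mul(4, Pow(t, 2)) (Function('q')(t) = Mul(Mul(2, t), Mul(2, t)) = Mul(4, Pow(t, 2)))
Function('G')(H, a) = Add(7, a)
Function('z')(T, I) = Mul(Add(6, T), Add(67, I)) (Function('z')(T, I) = Mul(Add(T, Add(7, -1)), Add(I, 67)) = Mul(Add(T, 6), Add(67, I)) = Mul(Add(6, T), Add(67, I)))
Add(3848, Function('z')(-41, Function('q')(Function('v')(-5)))) = Add(3848, Add(402, Mul(6, Mul(4, Pow(-5, 2))), Mul(67, -41), Mul(Mul(4, Pow(-5, 2)), -41))) = Add(3848, Add(402, Mul(6, Mul(4, 25)), -2747, Mul(Mul(4, 25), -41))) = Add(3848, Add(402, Mul(6, 100), -2747, Mul(100, -41))) = Add(3848, Add(402, 600, -2747, -4100)) = Add(3848, -5845) = -1997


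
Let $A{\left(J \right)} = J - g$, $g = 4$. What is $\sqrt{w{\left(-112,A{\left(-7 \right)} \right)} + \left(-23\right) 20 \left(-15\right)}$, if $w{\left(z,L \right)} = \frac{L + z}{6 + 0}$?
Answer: $\frac{\sqrt{27518}}{2} \approx 82.943$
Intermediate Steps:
$A{\left(J \right)} = -4 + J$ ($A{\left(J \right)} = J - 4 = -4 + J$)
$w{\left(z,L \right)} = \frac{L}{6} + \frac{z}{6}$ ($w{\left(z,L \right)} = \frac{L + z}{6} = \left(L + z\right) \frac{1}{6} = \frac{L}{6} + \frac{z}{6}$)
$\sqrt{w{\left(-112,A{\left(-7 \right)} \right)} + \left(-23\right) 20 \left(-15\right)} = \sqrt{\left(\frac{-4 - 7}{6} + \frac{1}{6} \left(-112\right)\right) + \left(-23\right) 20 \left(-15\right)} = \sqrt{\left(\frac{1}{6} \left(-11\right) - \frac{56}{3}\right) - -6900} = \sqrt{\left(- \frac{11}{6} - \frac{56}{3}\right) + 6900} = \sqrt{- \frac{41}{2} + 6900} = \sqrt{\frac{13759}{2}} = \frac{\sqrt{27518}}{2}$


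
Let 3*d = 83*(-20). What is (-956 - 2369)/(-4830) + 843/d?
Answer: -95651/114540 ≈ -0.83509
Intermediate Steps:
d = -1660/3 (d = (83*(-20))/3 = (⅓)*(-1660) = -1660/3 ≈ -553.33)
(-956 - 2369)/(-4830) + 843/d = (-956 - 2369)/(-4830) + 843/(-1660/3) = -3325*(-1/4830) + 843*(-3/1660) = 95/138 - 2529/1660 = -95651/114540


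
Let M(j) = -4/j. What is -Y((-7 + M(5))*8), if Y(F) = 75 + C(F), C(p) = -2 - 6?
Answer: -67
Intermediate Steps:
C(p) = -8
Y(F) = 67 (Y(F) = 75 - 8 = 67)
-Y((-7 + M(5))*8) = -1*67 = -67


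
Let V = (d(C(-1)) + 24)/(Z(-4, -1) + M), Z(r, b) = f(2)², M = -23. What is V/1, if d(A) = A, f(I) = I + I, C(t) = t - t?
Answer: -24/7 ≈ -3.4286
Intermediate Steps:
C(t) = 0
f(I) = 2*I
Z(r, b) = 16 (Z(r, b) = (2*2)² = 4² = 16)
V = -24/7 (V = (0 + 24)/(16 - 23) = 24/(-7) = 24*(-⅐) = -24/7 ≈ -3.4286)
V/1 = -24/7/1 = 1*(-24/7) = -24/7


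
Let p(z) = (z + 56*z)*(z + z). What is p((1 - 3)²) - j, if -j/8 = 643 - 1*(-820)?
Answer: 13528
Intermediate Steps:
j = -11704 (j = -8*(643 - 1*(-820)) = -8*(643 + 820) = -8*1463 = -11704)
p(z) = 114*z² (p(z) = (57*z)*(2*z) = 114*z²)
p((1 - 3)²) - j = 114*((1 - 3)²)² - 1*(-11704) = 114*((-2)²)² + 11704 = 114*4² + 11704 = 114*16 + 11704 = 1824 + 11704 = 13528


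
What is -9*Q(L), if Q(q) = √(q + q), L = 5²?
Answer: -45*√2 ≈ -63.640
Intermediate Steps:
L = 25
Q(q) = √2*√q (Q(q) = √(2*q) = √2*√q)
-9*Q(L) = -9*√2*√25 = -9*√2*5 = -45*√2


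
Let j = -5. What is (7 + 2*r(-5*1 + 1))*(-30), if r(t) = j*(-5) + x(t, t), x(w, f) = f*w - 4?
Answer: -2430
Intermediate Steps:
x(w, f) = -4 + f*w
r(t) = 21 + t**2 (r(t) = -5*(-5) + (-4 + t*t) = 25 + (-4 + t**2) = 21 + t**2)
(7 + 2*r(-5*1 + 1))*(-30) = (7 + 2*(21 + (-5*1 + 1)**2))*(-30) = (7 + 2*(21 + (-5 + 1)**2))*(-30) = (7 + 2*(21 + (-4)**2))*(-30) = (7 + 2*(21 + 16))*(-30) = (7 + 2*37)*(-30) = (7 + 74)*(-30) = 81*(-30) = -2430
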